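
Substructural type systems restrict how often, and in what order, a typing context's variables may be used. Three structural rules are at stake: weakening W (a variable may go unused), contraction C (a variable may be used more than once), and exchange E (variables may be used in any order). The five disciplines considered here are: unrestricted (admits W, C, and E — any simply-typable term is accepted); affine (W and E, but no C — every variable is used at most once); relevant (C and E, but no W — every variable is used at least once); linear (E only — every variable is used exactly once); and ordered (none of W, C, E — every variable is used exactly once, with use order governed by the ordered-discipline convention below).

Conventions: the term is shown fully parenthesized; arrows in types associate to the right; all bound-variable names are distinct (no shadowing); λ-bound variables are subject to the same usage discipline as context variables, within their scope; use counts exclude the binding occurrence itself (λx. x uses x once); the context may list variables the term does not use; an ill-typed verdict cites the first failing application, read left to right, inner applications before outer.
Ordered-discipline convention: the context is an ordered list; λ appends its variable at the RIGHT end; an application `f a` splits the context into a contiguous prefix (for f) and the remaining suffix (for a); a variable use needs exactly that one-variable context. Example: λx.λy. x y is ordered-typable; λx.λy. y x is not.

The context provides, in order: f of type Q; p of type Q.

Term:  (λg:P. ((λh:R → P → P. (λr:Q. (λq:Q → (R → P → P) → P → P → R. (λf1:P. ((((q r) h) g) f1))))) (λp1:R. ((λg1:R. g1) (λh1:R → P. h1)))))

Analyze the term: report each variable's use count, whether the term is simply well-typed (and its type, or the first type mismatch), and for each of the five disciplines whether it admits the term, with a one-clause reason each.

use counts: f ×0; p ×0; g (bound) ×1; h (bound) ×1; r (bound) ×1; q (bound) ×1; f1 (bound) ×1; p1 (bound) ×0; g1 (bound) ×1; h1 (bound) ×1
order of uses: q, r, h, g, f1, g1, h1
typing: ill-typed: argument of type (R → P) → R → P where R is required
ordered ✗ (the type mismatch rejects it)
linear ✗ (not simply typable)
affine ✗ (fails simple typing)
relevant ✗ (a type mismatch blocks all five)
unrestricted ✗ (the type mismatch rejects it)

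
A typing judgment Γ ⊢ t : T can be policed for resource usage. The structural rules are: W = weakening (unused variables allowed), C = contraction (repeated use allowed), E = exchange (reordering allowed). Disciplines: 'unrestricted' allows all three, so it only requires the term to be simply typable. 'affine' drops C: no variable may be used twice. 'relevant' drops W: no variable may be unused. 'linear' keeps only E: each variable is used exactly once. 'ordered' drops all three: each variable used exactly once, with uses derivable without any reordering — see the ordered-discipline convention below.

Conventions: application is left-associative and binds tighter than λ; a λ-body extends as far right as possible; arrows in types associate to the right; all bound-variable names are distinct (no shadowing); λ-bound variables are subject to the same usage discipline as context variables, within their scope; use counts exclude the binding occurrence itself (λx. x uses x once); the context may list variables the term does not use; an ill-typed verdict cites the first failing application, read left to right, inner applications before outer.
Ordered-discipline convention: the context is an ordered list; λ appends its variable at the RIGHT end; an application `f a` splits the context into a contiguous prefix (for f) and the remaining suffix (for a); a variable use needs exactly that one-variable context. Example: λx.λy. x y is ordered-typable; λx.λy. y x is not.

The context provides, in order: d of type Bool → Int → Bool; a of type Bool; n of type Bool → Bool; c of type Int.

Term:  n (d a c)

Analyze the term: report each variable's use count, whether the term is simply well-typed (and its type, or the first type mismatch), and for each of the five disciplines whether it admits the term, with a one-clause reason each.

variable uses: d: 1; a: 1; n: 1; c: 1
order of uses: n, d, a, c
typing: ✓ — Bool
ordered: ✗ — no contiguous prefix/suffix split fits n, d, a, c
linear: ✓ — single use per variable (d, a, n, c)
affine: ✓ — at most one use each (d, a, n, c)
relevant: ✓ — none of d, a, n, c goes unused
unrestricted: ✓ — typability at Bool is all that's needed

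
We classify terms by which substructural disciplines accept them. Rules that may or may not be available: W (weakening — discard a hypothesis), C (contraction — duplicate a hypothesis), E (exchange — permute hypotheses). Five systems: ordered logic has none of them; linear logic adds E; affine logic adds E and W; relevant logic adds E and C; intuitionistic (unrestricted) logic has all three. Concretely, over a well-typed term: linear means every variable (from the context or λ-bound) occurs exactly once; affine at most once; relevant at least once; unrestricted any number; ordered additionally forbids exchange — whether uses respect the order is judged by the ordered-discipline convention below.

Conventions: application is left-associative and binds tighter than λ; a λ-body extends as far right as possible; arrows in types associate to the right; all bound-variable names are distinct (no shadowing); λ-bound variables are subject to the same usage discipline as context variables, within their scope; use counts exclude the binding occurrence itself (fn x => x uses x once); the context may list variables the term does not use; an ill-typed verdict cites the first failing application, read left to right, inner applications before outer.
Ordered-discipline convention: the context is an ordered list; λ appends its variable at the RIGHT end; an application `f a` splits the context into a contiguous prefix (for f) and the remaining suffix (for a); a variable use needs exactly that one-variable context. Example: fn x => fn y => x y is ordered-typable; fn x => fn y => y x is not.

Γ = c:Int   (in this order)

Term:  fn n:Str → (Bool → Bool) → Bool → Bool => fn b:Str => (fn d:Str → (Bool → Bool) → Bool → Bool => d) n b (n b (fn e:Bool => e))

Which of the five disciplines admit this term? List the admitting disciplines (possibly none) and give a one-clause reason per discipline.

admitted by: unrestricted
usage: c: 0×, n (λ-bound): 2×, b (λ-bound): 2×, d (λ-bound): 1×, e (λ-bound): 1×
left-to-right use order: d, n, b, n, b, e
typing: well-typed — term : (Str → (Bool → Bool) → Bool → Bool) → Str → Bool → Bool
ordered: ✗, repeated use of n ×2, b ×2; c left unused
linear: ✗, repeated use of n ×2, b ×2; c left unused
affine: ✗, repeated use of n ×2, b ×2
relevant: ✗, c left unused
unrestricted: ✓, typability at (Str → (Bool → Bool) → Bool → Bool) → Str → Bool → Bool is all that's needed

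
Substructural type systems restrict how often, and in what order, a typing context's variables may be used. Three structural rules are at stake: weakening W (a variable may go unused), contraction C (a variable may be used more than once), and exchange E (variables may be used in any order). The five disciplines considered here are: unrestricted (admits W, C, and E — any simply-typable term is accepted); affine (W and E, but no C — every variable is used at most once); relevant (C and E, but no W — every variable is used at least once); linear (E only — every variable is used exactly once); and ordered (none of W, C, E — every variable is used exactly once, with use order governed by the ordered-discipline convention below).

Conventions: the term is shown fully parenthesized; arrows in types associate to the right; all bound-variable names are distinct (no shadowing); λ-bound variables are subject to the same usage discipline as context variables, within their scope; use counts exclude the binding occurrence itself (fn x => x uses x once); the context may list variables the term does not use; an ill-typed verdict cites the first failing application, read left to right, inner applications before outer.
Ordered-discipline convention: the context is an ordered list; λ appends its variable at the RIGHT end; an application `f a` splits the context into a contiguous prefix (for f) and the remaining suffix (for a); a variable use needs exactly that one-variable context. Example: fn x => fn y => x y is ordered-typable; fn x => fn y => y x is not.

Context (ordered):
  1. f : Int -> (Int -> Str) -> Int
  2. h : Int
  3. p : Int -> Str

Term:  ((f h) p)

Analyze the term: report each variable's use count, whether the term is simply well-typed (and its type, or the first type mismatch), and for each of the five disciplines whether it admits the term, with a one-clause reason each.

usage: f=1, h=1, p=1
order of uses: f, h, p
typing: well-typed at Int
ordered: ✓, single-use (f, h, p), ordered derivation ok
linear: ✓, f, h, p: one use apiece
affine: ✓, at most one use each (f, h, p)
relevant: ✓, every one of f, h, p appears
unrestricted: ✓, well-typed at Int; no restrictions here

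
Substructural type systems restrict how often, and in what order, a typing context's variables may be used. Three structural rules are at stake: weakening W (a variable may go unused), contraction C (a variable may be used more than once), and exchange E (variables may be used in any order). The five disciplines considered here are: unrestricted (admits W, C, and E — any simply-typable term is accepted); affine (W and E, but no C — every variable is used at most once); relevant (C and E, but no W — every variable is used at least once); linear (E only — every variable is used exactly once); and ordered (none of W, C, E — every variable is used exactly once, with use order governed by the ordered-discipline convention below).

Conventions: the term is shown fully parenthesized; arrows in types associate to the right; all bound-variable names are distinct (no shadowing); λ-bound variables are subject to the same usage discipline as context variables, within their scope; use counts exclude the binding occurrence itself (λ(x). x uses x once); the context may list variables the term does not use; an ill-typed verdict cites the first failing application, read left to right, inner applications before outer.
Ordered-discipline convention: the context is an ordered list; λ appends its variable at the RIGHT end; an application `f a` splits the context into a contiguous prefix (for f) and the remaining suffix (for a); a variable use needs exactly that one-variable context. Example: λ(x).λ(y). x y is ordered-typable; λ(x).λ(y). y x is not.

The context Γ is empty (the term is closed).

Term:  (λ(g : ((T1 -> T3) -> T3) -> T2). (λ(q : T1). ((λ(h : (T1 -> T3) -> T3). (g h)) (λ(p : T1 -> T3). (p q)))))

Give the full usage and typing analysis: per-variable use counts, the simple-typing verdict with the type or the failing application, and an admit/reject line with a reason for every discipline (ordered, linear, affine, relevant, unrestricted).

counts: g (bound) ×1, q (bound) ×1, h (bound) ×1, p (bound) ×1
uses in reading order: g, h, p, q
typing: ✓ — (((T1 -> T3) -> T3) -> T2) -> T1 -> T2
ordered: ✗, no contiguous prefix/suffix split fits g, h, p, q
linear: ✓, single use per variable (g, q, h, p)
affine: ✓, at most one use each (g, q, h, p)
relevant: ✓, none of g, q, h, p goes unused
unrestricted: ✓, well-typed at (((T1 -> T3) -> T3) -> T2) -> T1 -> T2; no restrictions here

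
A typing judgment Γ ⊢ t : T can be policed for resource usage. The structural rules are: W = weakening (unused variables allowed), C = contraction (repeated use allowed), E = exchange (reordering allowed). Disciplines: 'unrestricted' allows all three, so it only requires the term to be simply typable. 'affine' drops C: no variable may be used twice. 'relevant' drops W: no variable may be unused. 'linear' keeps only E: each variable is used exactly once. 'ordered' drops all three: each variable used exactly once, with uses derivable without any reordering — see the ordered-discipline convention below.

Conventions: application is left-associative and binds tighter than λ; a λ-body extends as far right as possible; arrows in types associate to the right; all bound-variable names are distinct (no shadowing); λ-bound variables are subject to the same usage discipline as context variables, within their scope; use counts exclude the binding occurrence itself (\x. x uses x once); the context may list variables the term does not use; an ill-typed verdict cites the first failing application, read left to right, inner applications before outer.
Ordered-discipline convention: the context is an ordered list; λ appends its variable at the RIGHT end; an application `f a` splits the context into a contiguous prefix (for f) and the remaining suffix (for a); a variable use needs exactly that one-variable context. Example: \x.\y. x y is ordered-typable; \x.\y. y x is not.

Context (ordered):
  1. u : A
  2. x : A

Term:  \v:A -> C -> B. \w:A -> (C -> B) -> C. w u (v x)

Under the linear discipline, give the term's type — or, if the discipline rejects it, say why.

term : (A -> C -> B) -> (A -> (C -> B) -> C) -> C
variable uses: u=1; x=1; v (bound)=1; w (bound)=1
use order (left to right): w, u, v, x
typing: ✓ — (A -> C -> B) -> (A -> (C -> B) -> C) -> C
summary: ordered ✗, linear ✓, affine ✓, relevant ✓, unrestricted ✓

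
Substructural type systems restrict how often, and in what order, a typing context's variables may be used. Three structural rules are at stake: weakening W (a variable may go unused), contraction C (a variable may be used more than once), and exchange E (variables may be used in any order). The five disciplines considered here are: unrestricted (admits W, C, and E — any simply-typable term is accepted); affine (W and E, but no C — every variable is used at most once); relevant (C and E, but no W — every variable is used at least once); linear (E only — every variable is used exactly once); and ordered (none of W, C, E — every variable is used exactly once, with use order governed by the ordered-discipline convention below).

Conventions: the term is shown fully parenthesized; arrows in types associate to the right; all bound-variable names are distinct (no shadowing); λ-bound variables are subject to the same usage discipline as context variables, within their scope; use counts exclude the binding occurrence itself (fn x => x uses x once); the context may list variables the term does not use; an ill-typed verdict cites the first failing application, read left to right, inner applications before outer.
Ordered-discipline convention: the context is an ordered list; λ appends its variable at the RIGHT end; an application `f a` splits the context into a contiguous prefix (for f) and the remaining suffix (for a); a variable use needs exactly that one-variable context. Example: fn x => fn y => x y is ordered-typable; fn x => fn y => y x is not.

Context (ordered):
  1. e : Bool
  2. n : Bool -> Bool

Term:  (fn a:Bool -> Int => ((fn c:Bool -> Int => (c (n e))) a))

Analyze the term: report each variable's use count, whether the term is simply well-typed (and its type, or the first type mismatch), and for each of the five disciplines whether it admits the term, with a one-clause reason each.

counts: e: 1; n: 1; a [bound]: 1; c [bound]: 1
use order (left to right): c, n, e, a
typing: well-typed at (Bool -> Int) -> Int
ordered: ✗, use order c, n, e, a needs exchange
linear: ✓, e, n, a, c: one use apiece
affine: ✓, no duplicate uses among e, n, a, c
relevant: ✓, at least one use each (e, n, a, c)
unrestricted: ✓, typability at (Bool -> Int) -> Int is all that's needed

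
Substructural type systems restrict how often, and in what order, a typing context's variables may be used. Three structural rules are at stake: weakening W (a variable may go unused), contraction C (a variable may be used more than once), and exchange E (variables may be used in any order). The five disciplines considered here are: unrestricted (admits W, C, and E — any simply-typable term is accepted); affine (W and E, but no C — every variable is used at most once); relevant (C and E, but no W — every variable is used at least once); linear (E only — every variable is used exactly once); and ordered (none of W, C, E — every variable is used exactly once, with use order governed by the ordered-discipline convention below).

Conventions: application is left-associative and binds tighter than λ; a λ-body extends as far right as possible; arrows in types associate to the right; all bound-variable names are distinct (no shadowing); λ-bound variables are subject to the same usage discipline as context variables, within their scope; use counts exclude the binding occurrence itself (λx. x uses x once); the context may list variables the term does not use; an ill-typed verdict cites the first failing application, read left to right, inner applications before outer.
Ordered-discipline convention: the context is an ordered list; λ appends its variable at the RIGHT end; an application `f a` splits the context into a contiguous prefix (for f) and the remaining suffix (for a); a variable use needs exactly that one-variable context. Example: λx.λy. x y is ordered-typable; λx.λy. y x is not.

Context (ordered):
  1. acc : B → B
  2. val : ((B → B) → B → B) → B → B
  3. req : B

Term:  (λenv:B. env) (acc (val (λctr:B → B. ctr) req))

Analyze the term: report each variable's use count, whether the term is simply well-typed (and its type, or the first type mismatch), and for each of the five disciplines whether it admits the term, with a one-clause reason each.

usage: acc: 1×, val: 1×, req: 1×, env (λ-bound): 1×, ctr (λ-bound): 1×
uses in reading order: env, acc, val, ctr, req
typing: well-typed — term : B
ordered: ✓, acc, val, req, env, ctr: once each, no exchange needed
linear: ✓, single use per variable (acc, val, req, env, ctr)
affine: ✓, none of acc, val, req, env, ctr used more than once
relevant: ✓, every one of acc, val, req, env, ctr appears
unrestricted: ✓, well-typed at B; no restrictions here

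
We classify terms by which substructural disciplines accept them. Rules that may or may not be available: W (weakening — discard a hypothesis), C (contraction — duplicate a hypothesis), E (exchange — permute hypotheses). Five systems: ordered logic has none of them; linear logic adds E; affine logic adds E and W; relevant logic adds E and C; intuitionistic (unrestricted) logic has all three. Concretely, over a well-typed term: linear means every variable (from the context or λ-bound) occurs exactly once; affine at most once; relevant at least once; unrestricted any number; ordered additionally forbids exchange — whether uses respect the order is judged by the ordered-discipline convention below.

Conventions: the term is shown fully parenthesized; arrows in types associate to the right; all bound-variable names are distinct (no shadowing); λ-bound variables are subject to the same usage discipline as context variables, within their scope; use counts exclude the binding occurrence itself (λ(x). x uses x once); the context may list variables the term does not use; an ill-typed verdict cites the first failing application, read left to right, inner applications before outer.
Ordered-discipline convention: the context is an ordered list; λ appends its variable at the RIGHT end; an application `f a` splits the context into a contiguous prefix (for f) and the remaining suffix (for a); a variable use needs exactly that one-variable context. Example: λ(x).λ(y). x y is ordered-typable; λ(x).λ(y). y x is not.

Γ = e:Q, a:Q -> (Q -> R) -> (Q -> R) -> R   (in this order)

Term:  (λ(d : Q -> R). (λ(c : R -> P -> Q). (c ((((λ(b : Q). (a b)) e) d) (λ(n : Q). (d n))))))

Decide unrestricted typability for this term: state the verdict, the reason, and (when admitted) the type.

yes — well-typed at (Q -> R) -> (R -> P -> Q) -> P -> Q; no restrictions here; term : (Q -> R) -> (R -> P -> Q) -> P -> Q
variable uses: e ×1, a ×1, d (bound) ×2, c (bound) ×1, b (bound) ×1, n (bound) ×1
uses in reading order: c, a, b, e, d, d, n
typing: well-typed at (Q -> R) -> (R -> P -> Q) -> P -> Q
summary: ordered ✗, linear ✗, affine ✗, relevant ✓, unrestricted ✓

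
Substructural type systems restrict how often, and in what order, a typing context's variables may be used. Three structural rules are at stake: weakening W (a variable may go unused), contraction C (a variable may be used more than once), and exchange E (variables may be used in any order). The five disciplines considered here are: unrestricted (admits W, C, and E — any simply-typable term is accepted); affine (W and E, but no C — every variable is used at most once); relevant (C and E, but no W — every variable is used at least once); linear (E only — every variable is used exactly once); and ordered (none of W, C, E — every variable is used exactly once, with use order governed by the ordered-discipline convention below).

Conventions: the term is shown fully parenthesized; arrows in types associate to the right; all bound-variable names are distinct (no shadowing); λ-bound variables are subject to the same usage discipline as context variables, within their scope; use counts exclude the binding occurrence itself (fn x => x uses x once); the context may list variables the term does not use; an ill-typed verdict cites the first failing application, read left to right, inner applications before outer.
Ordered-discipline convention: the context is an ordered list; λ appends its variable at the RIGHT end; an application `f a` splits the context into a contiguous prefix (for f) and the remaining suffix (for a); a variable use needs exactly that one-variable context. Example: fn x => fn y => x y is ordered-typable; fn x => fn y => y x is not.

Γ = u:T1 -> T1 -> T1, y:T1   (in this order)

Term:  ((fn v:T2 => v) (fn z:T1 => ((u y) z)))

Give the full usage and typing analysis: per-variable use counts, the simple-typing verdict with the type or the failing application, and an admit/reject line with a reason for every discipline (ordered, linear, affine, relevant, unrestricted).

use counts: u: 1; y: 1; v [bound]: 1; z [bound]: 1
order of uses: v, u, y, z
typing: ill-typed: an argument T1 -> T1 mismatches the expected T2
ordered: ✗ — the type mismatch rejects it
linear: ✗ — not simply typable
affine: ✗ — fails simple typing
relevant: ✗ — a type mismatch blocks all five
unrestricted: ✗ — the type mismatch rejects it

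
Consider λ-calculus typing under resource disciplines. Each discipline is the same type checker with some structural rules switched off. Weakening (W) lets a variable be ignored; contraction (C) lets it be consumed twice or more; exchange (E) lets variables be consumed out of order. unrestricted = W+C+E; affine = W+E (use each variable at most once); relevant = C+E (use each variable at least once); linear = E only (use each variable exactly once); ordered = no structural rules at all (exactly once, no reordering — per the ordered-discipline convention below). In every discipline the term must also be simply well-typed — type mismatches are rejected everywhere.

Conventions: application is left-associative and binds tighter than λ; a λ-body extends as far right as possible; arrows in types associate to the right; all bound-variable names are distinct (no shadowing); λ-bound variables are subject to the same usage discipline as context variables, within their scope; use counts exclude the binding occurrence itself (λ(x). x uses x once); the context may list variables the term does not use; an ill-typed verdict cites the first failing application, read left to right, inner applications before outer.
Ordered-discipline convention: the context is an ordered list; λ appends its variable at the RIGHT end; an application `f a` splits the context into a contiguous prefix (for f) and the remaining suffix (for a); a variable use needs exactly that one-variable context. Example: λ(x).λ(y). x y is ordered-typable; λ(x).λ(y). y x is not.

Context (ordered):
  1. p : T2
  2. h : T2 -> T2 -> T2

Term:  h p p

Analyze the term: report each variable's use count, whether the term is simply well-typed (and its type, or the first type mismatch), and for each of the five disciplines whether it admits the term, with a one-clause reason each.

usage: p=2; h=1
use order (left to right): h, p, p
typing: well-typed at T2
ordered: ✗ — uses contraction: p ×2
linear: ✗ — uses contraction: p ×2
affine: ✗ — uses contraction: p ×2
relevant: ✓ — every one of p, h appears
unrestricted: ✓ — type-checks (T2) and nothing is barred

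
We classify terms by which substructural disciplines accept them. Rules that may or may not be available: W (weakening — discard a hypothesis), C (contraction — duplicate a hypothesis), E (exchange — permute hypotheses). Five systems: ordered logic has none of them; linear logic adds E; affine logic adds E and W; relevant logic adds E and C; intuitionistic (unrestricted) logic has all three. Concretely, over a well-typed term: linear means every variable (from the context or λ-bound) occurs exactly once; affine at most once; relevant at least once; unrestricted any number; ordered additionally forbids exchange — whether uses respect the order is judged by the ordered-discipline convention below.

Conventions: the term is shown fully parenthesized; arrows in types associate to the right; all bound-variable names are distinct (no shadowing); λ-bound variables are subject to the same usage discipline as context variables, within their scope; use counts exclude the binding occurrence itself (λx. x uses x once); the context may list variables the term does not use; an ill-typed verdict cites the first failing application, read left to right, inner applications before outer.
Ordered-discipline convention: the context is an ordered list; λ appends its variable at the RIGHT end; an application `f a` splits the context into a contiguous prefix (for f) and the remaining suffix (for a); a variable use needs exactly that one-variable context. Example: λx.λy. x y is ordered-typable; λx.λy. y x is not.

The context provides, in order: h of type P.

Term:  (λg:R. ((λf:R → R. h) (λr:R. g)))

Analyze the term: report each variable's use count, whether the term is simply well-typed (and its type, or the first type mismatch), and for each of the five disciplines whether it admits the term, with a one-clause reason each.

usage: h=1; g (λ-bound)=1; f (λ-bound)=0; r (λ-bound)=0
use order (left to right): h, g
typing: the term checks, with type R → P
ordered: ✗, f, r left unused
linear: ✗, f, r left unused
affine: ✓, no duplicate uses among h, g, f, r
relevant: ✗, f, r left unused
unrestricted: ✓, well-typed at R → P; no restrictions here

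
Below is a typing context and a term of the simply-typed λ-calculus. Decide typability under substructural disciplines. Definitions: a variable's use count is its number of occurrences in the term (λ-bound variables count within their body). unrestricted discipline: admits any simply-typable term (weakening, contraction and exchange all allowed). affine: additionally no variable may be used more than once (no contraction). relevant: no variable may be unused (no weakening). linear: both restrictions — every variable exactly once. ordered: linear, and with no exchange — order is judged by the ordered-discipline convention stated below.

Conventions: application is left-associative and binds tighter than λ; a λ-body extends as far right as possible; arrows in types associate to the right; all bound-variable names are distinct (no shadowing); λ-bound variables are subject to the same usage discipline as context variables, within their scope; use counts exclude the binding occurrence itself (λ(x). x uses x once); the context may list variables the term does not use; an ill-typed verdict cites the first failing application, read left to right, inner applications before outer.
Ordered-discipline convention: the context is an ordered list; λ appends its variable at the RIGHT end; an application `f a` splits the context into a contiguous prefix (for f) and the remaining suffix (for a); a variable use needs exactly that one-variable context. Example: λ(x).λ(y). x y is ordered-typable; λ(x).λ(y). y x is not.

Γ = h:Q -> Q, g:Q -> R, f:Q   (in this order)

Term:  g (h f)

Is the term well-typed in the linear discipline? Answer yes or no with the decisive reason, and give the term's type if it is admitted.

yes — single use per variable (h, g, f); term : R
usage: h=1; g=1; f=1
left-to-right use order: g, h, f
typing: well-typed at R
all disciplines: ordered ✗, linear ✓, affine ✓, relevant ✓, unrestricted ✓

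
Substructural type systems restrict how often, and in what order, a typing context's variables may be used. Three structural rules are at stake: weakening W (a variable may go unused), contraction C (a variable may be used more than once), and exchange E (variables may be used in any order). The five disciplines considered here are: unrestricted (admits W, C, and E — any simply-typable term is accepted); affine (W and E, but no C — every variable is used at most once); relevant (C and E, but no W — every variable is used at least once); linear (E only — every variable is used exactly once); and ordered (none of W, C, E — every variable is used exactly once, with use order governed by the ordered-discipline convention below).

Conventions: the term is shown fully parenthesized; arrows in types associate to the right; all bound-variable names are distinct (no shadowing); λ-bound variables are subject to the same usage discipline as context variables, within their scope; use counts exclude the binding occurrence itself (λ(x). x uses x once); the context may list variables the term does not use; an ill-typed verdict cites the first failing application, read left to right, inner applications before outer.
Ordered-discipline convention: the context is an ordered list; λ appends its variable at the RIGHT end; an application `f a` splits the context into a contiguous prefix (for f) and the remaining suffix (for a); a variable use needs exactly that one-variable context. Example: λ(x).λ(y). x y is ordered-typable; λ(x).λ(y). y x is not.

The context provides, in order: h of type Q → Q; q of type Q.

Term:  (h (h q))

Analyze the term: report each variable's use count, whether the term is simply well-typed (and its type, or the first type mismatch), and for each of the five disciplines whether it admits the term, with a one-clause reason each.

use counts: h: 2; q: 1
order of uses: h, h, q
typing: ✓ — Q
ordered: ✗ — h ×2 used more than once (contraction)
linear: ✗ — h ×2 used more than once (contraction)
affine: ✗ — h ×2 used more than once (contraction)
relevant: ✓ — none of h, q goes unused
unrestricted: ✓ — type-checks (Q) and nothing is barred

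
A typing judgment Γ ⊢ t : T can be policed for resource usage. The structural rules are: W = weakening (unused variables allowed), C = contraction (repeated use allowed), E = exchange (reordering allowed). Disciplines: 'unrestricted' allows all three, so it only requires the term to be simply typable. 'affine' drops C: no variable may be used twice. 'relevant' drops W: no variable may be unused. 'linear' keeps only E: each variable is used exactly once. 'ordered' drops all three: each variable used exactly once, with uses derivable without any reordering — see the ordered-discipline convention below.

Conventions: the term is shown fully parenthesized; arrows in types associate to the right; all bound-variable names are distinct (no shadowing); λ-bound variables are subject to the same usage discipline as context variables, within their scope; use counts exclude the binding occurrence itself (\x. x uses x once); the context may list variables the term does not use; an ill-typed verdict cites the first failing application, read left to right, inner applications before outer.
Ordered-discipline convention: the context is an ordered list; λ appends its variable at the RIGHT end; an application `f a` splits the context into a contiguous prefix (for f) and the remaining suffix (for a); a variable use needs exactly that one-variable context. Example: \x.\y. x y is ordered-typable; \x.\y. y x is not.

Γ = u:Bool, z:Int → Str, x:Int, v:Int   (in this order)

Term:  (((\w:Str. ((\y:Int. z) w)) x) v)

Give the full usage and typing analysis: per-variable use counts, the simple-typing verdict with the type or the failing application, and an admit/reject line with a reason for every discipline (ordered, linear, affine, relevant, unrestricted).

usage: u: 0×, z: 1×, x: 1×, v: 1×, w [bound]: 1×, y [bound]: 0×
uses in reading order: z, w, x, v
typing: ill-typed: an argument Str mismatches the expected Int
ordered ✗ (the type mismatch rejects it)
linear ✗ (not simply typable)
affine ✗ (fails simple typing)
relevant ✗ (a type mismatch blocks all five)
unrestricted ✗ (the type mismatch rejects it)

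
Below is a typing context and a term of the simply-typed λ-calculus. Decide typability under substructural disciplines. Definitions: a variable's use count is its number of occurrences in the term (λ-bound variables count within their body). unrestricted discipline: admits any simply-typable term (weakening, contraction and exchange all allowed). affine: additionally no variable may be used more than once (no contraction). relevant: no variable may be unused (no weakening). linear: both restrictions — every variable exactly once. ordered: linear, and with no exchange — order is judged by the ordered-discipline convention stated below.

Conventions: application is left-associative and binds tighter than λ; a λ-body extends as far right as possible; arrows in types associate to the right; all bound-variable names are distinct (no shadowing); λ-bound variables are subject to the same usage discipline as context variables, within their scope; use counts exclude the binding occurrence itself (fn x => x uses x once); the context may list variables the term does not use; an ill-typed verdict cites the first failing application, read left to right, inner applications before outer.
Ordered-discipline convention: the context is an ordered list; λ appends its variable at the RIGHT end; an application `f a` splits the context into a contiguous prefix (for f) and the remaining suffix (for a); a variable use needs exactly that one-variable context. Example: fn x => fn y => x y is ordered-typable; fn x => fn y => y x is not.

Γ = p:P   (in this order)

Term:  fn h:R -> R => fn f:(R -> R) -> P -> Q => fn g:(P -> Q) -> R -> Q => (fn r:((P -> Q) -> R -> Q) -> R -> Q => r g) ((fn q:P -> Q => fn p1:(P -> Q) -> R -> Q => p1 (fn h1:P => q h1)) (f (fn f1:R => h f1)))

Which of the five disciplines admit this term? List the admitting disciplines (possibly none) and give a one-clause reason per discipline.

accepted by: affine, unrestricted
usage: p: 0, h (bound): 1, f (bound): 1, g (bound): 1, r (bound): 1, q (bound): 1, p1 (bound): 1, h1 (bound): 1, f1 (bound): 1
uses in reading order: r, g, p1, q, h1, f, h, f1
typing: well-typed at (R -> R) -> ((R -> R) -> P -> Q) -> ((P -> Q) -> R -> Q) -> R -> Q
ordered: ✗, unused: p — weakening required
linear: ✗, unused: p — weakening required
affine: ✓, none of p, h, f, g, r, q, p1, h1, f1 used more than once
relevant: ✗, unused: p — weakening required
unrestricted: ✓, type-checks ((R -> R) -> ((R -> R) -> P -> Q) -> ((P -> Q) -> R -> Q) -> R -> Q) and nothing is barred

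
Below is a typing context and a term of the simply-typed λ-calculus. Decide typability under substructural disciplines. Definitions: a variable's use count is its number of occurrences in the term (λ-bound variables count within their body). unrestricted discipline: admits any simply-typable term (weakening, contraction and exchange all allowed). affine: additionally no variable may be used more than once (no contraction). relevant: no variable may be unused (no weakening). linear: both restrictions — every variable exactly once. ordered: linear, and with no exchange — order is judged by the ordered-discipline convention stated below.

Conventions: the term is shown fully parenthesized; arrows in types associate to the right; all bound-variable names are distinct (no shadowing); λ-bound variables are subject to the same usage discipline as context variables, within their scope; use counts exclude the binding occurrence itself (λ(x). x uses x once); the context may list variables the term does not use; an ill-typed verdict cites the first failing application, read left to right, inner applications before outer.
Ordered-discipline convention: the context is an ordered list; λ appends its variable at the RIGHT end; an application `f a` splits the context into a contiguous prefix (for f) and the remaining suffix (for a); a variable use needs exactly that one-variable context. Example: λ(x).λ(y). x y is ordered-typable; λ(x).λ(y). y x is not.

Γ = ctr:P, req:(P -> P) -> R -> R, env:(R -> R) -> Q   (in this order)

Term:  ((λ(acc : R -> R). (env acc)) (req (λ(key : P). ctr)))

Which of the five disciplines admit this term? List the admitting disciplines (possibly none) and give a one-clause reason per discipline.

admitting disciplines: affine, unrestricted
counts: ctr ×1, req ×1, env ×1, acc [bound] ×1, key [bound] ×0
use order (left to right): env, acc, req, ctr
typing: the term checks, with type Q
ordered ✗ (key left unused)
linear ✗ (key left unused)
affine ✓ (at most one use each (ctr, req, env, acc, key))
relevant ✗ (key left unused)
unrestricted ✓ (well-typed at Q; no restrictions here)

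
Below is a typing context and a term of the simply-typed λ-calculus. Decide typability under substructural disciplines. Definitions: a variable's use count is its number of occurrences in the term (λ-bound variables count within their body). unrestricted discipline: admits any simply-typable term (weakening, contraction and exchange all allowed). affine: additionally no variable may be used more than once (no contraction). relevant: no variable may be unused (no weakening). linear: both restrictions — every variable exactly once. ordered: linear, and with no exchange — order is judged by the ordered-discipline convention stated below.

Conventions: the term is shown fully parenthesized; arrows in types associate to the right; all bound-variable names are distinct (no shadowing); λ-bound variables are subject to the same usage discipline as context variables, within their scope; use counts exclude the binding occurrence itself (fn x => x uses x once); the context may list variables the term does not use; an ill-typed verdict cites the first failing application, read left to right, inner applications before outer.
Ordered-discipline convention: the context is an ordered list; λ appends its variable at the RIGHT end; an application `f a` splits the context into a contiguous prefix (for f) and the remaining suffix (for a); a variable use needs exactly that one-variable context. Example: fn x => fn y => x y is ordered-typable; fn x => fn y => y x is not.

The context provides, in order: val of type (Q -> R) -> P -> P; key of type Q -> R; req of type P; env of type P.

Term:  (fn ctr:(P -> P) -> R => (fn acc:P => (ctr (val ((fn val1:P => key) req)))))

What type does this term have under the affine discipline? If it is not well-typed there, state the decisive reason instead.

term : ((P -> P) -> R) -> P -> R
use counts: val: 1×; key: 1×; req: 1×; env: 0×; ctr (λ-bound): 1×; acc (λ-bound): 0×; val1 (λ-bound): 0×
use order (left to right): ctr, val, key, req
typing: ✓ — ((P -> P) -> R) -> P -> R
summary: ordered ✗, linear ✗, affine ✓, relevant ✗, unrestricted ✓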